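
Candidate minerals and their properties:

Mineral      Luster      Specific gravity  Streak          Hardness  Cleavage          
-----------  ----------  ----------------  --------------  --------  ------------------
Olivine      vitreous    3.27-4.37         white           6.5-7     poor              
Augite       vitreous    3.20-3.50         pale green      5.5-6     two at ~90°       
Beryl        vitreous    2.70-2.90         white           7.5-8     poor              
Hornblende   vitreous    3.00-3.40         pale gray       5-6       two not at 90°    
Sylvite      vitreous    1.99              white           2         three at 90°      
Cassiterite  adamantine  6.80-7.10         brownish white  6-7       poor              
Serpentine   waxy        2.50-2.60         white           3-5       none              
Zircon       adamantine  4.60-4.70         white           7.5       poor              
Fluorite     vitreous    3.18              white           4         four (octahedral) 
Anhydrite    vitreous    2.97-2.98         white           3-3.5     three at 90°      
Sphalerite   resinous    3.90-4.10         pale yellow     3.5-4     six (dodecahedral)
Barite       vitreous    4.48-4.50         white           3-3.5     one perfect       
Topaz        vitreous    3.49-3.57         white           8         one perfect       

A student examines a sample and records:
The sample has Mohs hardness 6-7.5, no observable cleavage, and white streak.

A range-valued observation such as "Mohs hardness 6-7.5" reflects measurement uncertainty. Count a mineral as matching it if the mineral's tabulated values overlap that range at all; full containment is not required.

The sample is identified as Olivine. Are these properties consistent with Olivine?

Mohs hardness 6-7.5 — consistent with Olivine (hardness 6.5-7).
No observable cleavage — Olivine has cleavage poor; inconsistent.
White streak — consistent with Olivine (white streak).
Olivine is excluded by the cleavage.

No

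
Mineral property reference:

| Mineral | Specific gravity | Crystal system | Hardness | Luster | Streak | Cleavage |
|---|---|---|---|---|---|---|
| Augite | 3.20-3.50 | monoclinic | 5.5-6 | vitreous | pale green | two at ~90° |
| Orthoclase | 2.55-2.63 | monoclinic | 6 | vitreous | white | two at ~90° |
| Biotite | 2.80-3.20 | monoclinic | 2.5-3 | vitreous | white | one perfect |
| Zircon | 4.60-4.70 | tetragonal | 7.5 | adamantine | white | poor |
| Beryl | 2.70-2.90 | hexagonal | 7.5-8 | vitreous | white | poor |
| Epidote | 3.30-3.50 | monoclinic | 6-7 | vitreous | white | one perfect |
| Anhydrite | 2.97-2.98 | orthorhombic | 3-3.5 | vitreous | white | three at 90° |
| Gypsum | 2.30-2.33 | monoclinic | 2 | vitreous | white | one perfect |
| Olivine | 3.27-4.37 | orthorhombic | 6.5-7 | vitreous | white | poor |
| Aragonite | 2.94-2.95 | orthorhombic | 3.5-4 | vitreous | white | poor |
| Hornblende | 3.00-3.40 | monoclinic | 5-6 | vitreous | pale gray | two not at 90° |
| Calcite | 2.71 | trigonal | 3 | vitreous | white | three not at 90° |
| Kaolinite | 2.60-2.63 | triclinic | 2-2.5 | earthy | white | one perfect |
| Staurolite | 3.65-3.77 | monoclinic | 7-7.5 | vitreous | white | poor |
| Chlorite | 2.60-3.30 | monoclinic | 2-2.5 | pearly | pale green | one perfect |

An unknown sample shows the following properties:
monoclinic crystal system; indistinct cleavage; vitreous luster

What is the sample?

Staurolite

Monoclinic crystal system — only Augite, Orthoclase, Biotite, Epidote, Gypsum, Hornblende, Staurolite, Chlorite remain.
Indistinct cleavage — Staurolite remains.
Vitreous luster — every remaining candidate is consistent.
Staurolite is the sole remaining match.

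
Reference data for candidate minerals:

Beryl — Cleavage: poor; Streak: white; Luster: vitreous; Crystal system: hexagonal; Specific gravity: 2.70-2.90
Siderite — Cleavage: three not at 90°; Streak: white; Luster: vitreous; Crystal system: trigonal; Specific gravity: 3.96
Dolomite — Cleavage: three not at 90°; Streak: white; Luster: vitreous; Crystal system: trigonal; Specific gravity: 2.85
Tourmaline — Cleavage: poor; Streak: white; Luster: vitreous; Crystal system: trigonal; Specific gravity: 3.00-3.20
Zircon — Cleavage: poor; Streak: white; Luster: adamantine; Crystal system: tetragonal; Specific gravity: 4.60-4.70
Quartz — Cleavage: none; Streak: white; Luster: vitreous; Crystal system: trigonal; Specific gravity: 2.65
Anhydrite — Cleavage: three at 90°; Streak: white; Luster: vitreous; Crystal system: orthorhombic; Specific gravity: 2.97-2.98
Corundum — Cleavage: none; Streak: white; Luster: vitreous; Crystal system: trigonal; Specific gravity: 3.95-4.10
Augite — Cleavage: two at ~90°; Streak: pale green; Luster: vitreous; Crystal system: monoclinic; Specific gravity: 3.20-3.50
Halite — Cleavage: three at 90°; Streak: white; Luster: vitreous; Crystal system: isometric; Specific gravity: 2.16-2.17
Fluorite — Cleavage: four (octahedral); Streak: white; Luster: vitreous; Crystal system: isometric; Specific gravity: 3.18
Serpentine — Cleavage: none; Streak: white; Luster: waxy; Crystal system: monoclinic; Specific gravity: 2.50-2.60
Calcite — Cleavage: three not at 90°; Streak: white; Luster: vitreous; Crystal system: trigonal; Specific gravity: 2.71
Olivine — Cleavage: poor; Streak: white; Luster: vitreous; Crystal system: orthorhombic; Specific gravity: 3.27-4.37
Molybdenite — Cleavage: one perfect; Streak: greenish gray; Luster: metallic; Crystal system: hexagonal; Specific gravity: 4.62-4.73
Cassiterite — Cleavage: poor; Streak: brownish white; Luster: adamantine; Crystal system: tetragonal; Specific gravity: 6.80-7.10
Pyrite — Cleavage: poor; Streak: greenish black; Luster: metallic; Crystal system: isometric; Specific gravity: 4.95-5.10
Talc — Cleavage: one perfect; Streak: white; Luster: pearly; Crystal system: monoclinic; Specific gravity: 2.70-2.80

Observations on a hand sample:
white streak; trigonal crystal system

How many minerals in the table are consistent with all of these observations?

White streak rules out Augite, Molybdenite, Cassiterite, Pyrite.
Trigonal crystal system — narrows the field to Siderite, Dolomite, Tourmaline, Quartz, Corundum, Calcite.
The minerals that satisfy all observations are Calcite, Corundum, Dolomite, Quartz, Siderite, Tourmaline.
That is 6 minerals.

6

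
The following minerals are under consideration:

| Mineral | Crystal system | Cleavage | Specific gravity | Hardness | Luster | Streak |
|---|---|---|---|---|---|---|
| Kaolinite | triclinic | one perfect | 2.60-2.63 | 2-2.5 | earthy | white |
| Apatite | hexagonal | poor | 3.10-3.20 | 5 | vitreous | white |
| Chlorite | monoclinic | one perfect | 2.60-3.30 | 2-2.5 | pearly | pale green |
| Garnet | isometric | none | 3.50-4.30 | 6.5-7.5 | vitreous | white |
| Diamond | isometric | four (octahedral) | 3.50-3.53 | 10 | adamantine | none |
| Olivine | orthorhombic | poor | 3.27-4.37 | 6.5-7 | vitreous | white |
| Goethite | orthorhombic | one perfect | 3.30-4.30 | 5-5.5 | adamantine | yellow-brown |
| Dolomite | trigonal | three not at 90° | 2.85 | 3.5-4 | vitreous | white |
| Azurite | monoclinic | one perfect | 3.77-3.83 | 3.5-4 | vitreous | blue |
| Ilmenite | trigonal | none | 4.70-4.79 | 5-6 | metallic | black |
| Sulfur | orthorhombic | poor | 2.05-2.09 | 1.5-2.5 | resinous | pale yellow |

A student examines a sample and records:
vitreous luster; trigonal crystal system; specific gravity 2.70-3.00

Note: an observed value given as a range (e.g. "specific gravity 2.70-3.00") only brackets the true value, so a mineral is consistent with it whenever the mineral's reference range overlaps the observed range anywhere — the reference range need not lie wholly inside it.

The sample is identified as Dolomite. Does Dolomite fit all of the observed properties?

Consistent

Vitreous luster — fits Dolomite (vitreous luster).
Trigonal crystal system — fits Dolomite (trigonal system).
Specific gravity 2.70-3.00 — fits Dolomite (SG 2.85).
Every observed property is compatible with the reference values for Dolomite.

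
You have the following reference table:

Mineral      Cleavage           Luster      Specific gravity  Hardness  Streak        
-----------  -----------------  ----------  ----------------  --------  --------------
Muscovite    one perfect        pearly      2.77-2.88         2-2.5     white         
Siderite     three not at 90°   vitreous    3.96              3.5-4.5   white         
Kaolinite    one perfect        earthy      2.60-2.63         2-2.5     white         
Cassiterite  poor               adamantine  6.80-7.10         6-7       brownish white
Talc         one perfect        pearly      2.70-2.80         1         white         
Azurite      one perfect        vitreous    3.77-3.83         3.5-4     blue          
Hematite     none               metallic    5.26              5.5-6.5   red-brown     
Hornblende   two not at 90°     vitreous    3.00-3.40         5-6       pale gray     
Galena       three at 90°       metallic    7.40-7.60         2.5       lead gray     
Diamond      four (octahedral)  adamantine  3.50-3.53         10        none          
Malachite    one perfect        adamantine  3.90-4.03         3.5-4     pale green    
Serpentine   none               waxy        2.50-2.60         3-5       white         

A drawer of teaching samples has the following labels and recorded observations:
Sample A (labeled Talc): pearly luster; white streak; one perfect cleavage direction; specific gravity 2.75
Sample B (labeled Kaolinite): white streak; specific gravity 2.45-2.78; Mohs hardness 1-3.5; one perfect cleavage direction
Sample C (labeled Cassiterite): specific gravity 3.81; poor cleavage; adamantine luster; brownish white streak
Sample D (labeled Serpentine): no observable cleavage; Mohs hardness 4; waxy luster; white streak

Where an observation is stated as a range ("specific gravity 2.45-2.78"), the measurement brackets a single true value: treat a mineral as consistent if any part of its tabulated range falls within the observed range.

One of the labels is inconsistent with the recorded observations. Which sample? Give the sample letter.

Sample A: all recorded properties match Talc.
Sample B: all recorded properties match Kaolinite.
Sample C: specific gravity 3.81 is outside the reference for Cassiterite (SG 6.80-7.10) — mislabeled.
Sample D: all recorded properties match Serpentine.
The mislabeled specimen is C.

C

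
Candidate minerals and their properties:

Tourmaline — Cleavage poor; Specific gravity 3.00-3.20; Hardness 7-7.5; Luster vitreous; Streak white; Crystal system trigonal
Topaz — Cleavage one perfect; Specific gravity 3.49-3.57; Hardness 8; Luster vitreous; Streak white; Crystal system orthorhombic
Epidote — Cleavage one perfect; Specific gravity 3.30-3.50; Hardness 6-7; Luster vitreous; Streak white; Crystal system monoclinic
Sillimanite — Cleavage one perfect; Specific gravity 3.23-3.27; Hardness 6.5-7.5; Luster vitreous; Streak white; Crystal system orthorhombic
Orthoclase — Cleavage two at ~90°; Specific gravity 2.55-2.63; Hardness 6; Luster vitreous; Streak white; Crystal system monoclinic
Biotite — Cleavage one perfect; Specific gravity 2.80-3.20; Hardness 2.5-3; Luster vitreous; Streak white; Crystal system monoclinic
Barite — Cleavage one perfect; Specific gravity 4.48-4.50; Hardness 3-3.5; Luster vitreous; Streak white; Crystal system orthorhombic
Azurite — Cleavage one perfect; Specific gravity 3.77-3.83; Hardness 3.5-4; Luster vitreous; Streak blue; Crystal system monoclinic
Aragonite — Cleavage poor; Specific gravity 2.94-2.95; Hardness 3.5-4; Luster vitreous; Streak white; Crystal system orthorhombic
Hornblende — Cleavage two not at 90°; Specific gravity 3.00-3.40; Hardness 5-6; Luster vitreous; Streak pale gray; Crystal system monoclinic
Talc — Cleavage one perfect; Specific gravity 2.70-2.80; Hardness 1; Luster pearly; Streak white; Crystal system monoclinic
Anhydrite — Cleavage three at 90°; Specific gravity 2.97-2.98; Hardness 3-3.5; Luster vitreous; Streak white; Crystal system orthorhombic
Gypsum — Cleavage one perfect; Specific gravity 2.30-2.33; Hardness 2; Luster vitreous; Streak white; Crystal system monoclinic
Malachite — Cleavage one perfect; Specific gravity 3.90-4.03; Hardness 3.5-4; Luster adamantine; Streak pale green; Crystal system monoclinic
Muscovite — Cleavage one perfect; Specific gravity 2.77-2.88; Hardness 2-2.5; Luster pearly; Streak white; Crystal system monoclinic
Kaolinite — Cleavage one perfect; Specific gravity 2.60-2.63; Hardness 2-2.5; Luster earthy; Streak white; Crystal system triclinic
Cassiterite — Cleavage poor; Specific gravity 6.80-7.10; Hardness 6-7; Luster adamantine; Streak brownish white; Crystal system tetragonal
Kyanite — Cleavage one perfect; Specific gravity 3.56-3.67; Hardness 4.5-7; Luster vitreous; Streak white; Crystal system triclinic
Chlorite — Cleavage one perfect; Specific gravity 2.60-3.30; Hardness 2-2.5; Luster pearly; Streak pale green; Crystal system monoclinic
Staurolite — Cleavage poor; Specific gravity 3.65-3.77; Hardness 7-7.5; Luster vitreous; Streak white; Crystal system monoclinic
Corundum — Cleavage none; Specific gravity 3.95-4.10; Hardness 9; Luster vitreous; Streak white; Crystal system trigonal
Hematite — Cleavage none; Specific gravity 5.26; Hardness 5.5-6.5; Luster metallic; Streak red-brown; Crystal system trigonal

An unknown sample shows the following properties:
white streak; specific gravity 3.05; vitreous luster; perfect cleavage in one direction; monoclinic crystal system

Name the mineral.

White streak is inconsistent with Azurite, Hornblende, Malachite, Cassiterite, Chlorite, Hematite.
Specific gravity 3.05 — narrows the field to Tourmaline, Biotite.
Vitreous luster — all remaining candidates fit.
Perfect cleavage in one direction is inconsistent with Tourmaline.
Monoclinic crystal system — consistent with all remaining minerals.
Biotite is the sole remaining match.

Biotite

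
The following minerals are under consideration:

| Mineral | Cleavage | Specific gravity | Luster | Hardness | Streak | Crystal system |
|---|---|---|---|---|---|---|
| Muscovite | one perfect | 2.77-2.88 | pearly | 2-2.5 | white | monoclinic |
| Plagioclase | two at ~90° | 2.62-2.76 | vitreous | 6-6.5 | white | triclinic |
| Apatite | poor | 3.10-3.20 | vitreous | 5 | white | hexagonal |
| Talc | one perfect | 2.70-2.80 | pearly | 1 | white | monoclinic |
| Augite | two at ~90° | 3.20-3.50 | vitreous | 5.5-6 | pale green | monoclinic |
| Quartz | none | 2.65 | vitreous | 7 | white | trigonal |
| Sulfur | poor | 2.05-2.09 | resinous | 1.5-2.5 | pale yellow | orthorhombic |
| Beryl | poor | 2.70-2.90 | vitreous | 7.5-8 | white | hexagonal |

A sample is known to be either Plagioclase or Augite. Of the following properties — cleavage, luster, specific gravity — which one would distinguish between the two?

specific gravity

Cleavage: both two at ~90° — no difference.
Luster: both vitreous — no difference.
Specific gravity: Plagioclase 2.62-2.76, Augite 3.20-3.50 — different.
Only specific gravity differs between Plagioclase and Augite among the listed tests.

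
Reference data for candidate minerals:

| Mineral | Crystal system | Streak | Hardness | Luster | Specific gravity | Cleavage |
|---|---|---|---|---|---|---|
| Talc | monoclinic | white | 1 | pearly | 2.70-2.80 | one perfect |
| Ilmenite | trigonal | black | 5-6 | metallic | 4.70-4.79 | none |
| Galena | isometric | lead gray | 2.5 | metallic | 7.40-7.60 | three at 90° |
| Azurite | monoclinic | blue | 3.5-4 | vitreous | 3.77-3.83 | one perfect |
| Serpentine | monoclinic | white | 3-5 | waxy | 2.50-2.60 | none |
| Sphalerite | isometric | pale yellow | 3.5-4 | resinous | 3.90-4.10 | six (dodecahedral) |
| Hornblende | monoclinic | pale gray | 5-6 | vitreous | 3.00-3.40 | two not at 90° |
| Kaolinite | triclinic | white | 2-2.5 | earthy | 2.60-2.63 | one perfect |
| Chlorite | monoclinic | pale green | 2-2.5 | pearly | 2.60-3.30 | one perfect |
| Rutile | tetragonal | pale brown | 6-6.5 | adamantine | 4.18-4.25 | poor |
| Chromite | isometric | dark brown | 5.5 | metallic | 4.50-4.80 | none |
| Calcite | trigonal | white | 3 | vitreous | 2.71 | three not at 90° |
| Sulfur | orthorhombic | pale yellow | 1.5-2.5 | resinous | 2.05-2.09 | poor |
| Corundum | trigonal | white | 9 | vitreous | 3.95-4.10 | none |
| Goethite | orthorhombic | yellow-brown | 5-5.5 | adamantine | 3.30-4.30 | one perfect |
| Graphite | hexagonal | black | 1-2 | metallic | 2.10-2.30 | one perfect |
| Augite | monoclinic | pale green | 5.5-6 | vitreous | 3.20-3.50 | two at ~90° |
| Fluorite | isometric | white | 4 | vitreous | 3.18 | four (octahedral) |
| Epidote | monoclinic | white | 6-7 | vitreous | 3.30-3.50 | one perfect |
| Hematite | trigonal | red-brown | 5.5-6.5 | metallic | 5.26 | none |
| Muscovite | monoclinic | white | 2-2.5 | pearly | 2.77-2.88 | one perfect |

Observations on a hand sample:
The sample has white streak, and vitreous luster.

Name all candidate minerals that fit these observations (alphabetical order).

White streak: leaves Talc, Serpentine, Kaolinite, Calcite, Corundum, Fluorite, Epidote, Muscovite.
Vitreous luster eliminates Talc, Serpentine, Kaolinite, Muscovite.
The minerals that satisfy all observations are Calcite, Corundum, Epidote, Fluorite.

Calcite, Corundum, Epidote, Fluorite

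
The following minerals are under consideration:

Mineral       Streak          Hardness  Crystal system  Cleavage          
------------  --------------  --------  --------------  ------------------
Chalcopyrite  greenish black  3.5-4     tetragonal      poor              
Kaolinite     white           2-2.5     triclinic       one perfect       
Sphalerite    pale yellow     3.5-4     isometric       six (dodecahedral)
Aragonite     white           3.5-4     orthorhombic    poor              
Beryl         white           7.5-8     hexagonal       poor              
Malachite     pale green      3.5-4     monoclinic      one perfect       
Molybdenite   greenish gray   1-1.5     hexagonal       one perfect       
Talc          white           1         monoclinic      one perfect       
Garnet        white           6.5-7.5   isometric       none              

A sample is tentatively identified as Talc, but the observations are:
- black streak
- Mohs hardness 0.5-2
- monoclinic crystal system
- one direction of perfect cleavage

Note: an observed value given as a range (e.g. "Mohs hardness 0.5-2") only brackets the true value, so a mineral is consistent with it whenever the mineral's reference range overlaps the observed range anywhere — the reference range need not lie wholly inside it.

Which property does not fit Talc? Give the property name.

streak

Black streak: Talc has white streak — outside the reference range.
Mohs hardness 0.5-2: Talc has hardness 1 — matches.
Monoclinic crystal system: Talc has monoclinic system — matches.
One direction of perfect cleavage: Talc has cleavage one perfect — matches.
Everything matches except the streak.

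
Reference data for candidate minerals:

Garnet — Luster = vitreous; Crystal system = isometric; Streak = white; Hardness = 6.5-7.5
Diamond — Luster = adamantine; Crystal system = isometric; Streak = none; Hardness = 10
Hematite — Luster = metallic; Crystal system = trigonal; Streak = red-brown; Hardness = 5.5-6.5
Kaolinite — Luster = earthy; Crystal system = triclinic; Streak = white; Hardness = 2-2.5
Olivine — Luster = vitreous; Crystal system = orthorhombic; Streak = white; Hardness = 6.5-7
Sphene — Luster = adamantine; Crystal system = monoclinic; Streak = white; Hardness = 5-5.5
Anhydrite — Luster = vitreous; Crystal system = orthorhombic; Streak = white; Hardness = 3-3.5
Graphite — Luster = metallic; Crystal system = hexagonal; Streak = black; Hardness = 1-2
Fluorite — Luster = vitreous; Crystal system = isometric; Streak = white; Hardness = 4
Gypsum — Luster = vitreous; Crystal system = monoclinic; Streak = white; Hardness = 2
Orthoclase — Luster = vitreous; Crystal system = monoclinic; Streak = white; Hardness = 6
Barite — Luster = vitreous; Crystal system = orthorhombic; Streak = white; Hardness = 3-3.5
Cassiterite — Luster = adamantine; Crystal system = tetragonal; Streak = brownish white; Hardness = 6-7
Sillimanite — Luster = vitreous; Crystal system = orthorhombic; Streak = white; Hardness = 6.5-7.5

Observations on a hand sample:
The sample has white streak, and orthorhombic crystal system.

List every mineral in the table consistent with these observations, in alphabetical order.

Anhydrite, Barite, Olivine, Sillimanite

White streak excludes Diamond, Hematite, Graphite, Cassiterite.
Orthorhombic crystal system — Olivine, Anhydrite, Barite, Sillimanite remain.
Consistent with every observation: Anhydrite, Barite, Olivine, Sillimanite.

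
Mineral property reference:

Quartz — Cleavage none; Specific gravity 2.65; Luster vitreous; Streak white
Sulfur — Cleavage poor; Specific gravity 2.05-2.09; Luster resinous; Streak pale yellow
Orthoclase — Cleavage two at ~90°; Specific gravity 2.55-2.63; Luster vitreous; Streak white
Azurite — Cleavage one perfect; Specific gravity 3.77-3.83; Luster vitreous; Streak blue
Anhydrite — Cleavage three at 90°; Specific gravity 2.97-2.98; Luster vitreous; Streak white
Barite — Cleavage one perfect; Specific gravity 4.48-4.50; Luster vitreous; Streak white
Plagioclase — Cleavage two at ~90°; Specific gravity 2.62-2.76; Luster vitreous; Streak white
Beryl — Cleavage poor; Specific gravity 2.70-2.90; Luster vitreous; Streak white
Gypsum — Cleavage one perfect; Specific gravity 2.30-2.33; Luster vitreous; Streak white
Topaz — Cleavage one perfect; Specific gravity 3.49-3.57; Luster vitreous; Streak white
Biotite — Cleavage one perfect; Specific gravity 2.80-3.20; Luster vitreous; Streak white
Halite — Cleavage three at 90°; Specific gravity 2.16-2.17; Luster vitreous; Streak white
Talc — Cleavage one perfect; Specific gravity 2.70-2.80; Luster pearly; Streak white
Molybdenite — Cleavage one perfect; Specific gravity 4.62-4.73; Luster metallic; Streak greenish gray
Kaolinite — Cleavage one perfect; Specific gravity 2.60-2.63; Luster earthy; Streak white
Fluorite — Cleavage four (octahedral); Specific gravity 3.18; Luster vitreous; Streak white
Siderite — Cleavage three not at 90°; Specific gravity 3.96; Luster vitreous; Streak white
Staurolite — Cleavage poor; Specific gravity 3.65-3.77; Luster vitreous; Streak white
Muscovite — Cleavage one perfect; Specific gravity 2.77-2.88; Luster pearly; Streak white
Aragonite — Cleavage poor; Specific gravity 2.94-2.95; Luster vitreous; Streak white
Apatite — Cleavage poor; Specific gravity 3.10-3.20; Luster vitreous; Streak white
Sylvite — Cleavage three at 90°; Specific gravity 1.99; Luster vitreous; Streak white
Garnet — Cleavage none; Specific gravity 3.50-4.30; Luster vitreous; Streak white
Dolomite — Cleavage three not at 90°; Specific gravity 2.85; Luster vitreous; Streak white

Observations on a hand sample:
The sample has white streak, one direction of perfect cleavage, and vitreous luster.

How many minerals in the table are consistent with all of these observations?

White streak excludes Sulfur, Azurite, Molybdenite.
One direction of perfect cleavage — narrows the field to Barite, Gypsum, Topaz, Biotite, Talc, Kaolinite, Muscovite.
Vitreous luster excludes Talc, Kaolinite, Muscovite.
Remaining candidates: Barite, Biotite, Gypsum, Topaz.
That is 4 minerals.

4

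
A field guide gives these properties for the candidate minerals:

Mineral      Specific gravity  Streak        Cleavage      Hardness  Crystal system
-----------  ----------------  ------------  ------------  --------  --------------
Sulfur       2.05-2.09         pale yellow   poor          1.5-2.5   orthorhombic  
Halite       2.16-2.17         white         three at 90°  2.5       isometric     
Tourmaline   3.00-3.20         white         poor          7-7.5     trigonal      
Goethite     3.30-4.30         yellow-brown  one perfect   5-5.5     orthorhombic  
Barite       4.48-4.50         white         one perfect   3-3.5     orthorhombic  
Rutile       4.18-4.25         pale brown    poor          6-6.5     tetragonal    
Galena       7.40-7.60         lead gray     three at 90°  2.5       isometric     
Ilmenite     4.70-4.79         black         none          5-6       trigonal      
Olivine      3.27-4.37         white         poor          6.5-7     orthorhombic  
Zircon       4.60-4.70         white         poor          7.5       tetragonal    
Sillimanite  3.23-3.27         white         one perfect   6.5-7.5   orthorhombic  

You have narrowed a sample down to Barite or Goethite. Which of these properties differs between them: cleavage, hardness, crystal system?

Cleavage: both one perfect — same for both.
Hardness: Barite 3-3.5, Goethite 5-5.5 — different.
Crystal system: both orthorhombic — same for both.
Only hardness differs between Barite and Goethite among the listed tests.

hardness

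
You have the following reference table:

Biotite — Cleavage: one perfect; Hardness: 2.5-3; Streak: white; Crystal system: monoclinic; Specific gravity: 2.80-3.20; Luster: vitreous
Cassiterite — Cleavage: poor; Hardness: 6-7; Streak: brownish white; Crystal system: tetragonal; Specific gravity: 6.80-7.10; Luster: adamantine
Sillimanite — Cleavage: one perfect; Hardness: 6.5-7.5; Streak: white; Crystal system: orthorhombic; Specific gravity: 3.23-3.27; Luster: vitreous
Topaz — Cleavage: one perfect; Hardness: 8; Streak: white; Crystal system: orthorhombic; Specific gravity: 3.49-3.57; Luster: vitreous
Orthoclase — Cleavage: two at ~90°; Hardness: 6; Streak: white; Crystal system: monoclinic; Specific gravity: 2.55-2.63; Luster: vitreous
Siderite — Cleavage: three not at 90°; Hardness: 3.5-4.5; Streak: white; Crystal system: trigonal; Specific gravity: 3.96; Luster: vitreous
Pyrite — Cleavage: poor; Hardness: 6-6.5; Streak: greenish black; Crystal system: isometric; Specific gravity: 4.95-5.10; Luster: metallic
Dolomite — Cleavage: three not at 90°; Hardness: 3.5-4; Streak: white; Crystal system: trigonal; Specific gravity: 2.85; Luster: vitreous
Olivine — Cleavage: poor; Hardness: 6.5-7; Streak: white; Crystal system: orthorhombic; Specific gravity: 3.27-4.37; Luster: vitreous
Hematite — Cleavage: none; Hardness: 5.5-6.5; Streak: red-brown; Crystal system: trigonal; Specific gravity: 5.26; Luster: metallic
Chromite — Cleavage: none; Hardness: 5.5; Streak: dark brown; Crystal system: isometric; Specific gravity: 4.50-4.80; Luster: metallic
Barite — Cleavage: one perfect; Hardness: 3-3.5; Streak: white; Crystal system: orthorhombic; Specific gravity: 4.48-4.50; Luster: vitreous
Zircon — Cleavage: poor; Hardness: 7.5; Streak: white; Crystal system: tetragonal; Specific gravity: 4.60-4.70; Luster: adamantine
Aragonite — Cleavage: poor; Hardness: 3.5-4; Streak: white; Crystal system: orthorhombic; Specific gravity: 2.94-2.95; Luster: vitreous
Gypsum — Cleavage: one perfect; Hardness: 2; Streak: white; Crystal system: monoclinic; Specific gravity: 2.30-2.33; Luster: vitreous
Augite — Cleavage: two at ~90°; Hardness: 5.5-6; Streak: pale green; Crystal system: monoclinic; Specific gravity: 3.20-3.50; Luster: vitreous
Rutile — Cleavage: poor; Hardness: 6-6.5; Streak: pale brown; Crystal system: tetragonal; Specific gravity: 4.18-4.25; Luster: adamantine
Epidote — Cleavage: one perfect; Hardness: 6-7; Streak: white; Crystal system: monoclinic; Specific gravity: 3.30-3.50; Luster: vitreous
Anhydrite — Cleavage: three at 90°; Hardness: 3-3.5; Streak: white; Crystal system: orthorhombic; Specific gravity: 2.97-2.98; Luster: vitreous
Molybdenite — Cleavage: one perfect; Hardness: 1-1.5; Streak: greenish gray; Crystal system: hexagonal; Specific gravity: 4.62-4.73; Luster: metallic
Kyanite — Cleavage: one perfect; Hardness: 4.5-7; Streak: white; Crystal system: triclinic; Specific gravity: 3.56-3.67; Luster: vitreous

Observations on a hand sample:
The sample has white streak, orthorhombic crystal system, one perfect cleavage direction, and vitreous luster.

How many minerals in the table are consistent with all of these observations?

White streak — Biotite, Sillimanite, Topaz, Orthoclase, Siderite, Dolomite, Olivine, Barite, Zircon, Aragonite, Gypsum, Epidote, Anhydrite, Kyanite remain.
Orthorhombic crystal system — leaves Sillimanite, Topaz, Olivine, Barite, Aragonite, Anhydrite.
One perfect cleavage direction is inconsistent with Olivine, Aragonite, Anhydrite.
Vitreous luster — no further eliminations.
Consistent with every observation: Barite, Sillimanite, Topaz.
That is 3 minerals.

3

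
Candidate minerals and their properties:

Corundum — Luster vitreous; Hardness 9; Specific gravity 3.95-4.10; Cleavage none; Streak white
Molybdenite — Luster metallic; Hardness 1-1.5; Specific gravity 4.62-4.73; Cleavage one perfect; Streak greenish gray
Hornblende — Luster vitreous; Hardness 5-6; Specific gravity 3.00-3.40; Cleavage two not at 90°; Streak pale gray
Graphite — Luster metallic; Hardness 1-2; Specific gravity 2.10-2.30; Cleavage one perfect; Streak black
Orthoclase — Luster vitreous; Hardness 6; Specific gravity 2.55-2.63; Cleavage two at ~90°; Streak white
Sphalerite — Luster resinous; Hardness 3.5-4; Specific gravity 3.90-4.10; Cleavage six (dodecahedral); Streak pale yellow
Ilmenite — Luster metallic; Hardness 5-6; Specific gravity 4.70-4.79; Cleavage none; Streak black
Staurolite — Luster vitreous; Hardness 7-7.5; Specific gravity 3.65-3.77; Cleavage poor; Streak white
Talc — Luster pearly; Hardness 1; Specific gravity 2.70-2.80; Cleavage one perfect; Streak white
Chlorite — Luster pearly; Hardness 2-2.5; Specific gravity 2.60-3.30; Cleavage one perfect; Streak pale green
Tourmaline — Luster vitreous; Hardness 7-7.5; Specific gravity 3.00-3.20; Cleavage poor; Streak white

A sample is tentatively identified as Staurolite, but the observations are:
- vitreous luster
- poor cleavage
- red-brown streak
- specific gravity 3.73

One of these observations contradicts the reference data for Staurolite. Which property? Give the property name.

Vitreous luster: Staurolite has vitreous luster — consistent.
Poor cleavage: Staurolite has cleavage poor — consistent.
Red-brown streak: Staurolite has white streak — does not match.
Specific gravity 3.73: Staurolite has SG 3.65-3.77 — consistent.
The streak is the one property that does not fit.

streak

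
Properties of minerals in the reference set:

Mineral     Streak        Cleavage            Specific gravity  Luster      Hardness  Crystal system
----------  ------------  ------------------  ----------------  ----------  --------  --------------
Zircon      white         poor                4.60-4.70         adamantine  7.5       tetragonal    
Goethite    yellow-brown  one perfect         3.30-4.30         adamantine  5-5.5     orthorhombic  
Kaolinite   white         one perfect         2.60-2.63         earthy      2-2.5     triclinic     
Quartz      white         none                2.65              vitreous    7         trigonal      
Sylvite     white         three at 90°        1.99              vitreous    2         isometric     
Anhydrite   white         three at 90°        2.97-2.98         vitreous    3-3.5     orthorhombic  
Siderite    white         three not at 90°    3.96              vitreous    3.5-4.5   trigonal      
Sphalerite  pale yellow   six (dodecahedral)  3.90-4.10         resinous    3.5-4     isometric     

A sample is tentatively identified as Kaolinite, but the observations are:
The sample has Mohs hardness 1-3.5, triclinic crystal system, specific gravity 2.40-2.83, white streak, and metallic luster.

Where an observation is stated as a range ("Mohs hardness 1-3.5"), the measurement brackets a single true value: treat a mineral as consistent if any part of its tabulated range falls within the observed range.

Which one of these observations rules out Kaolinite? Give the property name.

luster

Mohs hardness 1-3.5: Kaolinite has hardness 2-2.5 — matches.
Triclinic crystal system: Kaolinite has triclinic system — matches.
Specific gravity 2.40-2.83: Kaolinite has SG 2.60-2.63 — matches.
White streak: Kaolinite has white streak — matches.
Metallic luster: Kaolinite has earthy luster — outside the reference range.
Everything matches except the luster.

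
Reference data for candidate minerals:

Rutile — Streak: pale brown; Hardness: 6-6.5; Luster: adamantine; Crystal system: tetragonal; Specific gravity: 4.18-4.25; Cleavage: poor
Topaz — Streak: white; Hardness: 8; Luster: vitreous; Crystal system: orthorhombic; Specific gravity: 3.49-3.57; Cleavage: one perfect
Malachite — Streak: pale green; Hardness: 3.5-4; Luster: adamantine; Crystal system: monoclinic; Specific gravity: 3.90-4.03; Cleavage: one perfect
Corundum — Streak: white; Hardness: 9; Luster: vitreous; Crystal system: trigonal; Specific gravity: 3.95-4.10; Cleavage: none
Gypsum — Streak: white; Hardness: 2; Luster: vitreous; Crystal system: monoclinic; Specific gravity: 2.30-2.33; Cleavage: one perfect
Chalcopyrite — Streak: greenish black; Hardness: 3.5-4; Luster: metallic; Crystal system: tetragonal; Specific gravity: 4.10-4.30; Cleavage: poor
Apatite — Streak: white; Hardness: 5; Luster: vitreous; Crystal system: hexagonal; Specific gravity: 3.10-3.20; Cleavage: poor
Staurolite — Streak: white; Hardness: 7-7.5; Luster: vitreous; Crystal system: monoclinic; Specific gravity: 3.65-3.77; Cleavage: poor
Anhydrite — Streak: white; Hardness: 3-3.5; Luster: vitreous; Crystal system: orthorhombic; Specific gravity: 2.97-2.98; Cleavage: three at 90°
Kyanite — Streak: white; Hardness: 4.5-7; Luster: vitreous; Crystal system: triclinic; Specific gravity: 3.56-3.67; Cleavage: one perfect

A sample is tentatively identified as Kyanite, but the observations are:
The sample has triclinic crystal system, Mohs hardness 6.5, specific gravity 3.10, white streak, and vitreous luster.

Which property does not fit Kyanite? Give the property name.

specific gravity

Triclinic crystal system: Kyanite has triclinic system — matches.
Mohs hardness 6.5: Kyanite has hardness 4.5-7 — matches.
Specific gravity 3.10: Kyanite has SG 3.56-3.67 — inconsistent.
White streak: Kyanite has white streak — matches.
Vitreous luster: Kyanite has vitreous luster — matches.
Everything matches except the specific gravity.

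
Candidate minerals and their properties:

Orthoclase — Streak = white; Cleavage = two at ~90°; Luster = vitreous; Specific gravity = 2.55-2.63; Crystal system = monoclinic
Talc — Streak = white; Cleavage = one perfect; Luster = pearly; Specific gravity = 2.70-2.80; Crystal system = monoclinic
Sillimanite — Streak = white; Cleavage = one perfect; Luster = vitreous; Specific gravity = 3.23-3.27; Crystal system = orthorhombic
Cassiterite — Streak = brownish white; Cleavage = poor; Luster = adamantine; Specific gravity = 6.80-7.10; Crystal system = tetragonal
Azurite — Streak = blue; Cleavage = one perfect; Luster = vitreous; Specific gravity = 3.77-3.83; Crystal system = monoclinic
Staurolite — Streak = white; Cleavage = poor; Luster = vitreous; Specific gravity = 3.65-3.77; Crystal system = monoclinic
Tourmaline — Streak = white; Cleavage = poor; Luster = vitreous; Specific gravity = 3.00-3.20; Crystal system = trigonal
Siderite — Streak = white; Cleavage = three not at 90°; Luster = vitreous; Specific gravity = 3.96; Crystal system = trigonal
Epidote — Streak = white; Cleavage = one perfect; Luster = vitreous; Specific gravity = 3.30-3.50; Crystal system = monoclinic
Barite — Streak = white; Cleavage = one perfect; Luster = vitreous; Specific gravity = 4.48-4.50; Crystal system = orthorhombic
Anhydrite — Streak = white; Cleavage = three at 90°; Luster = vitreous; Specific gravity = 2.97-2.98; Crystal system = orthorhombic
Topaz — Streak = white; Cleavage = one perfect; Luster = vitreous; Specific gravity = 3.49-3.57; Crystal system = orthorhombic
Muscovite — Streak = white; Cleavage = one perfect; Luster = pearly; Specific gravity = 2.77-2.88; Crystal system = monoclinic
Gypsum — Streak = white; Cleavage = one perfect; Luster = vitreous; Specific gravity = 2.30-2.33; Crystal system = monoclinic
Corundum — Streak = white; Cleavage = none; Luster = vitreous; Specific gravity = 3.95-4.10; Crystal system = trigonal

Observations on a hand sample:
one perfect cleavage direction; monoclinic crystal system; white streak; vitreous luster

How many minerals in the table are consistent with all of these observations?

One perfect cleavage direction: leaves Talc, Sillimanite, Azurite, Epidote, Barite, Topaz, Muscovite, Gypsum.
Monoclinic crystal system excludes Sillimanite, Barite, Topaz.
White streak excludes Azurite.
Vitreous luster excludes Talc, Muscovite.
Consistent with every observation: Epidote, Gypsum.
That is 2 minerals.

2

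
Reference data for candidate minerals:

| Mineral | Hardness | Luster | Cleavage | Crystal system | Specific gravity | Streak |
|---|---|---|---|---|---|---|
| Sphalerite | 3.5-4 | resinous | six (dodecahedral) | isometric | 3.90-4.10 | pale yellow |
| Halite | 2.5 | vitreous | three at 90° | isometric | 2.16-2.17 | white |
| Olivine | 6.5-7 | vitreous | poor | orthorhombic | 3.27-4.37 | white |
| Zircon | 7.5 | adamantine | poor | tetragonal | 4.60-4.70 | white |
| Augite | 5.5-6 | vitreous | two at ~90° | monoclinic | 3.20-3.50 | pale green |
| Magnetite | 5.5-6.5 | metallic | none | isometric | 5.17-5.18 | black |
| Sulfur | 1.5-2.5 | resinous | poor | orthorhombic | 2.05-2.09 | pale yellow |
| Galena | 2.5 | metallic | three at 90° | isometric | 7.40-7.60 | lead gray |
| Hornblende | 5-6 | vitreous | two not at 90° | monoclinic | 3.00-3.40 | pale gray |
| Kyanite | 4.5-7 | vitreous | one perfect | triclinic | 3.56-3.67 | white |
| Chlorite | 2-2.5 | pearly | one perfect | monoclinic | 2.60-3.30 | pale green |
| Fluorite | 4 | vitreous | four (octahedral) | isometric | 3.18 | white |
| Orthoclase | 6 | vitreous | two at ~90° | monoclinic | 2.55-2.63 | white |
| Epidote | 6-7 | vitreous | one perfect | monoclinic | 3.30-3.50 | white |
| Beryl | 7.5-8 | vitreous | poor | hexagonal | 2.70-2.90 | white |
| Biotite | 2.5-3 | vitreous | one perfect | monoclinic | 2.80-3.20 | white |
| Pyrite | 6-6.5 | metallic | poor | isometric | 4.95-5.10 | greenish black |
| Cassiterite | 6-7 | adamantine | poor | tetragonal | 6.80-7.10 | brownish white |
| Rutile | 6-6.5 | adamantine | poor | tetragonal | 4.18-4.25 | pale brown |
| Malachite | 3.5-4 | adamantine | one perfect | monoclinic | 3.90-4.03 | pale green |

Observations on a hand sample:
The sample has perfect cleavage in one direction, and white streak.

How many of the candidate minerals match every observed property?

Perfect cleavage in one direction — Kyanite, Chlorite, Epidote, Biotite, Malachite remain.
White streak rules out Chlorite, Malachite.
Remaining candidates: Biotite, Epidote, Kyanite.
That is 3 minerals.

3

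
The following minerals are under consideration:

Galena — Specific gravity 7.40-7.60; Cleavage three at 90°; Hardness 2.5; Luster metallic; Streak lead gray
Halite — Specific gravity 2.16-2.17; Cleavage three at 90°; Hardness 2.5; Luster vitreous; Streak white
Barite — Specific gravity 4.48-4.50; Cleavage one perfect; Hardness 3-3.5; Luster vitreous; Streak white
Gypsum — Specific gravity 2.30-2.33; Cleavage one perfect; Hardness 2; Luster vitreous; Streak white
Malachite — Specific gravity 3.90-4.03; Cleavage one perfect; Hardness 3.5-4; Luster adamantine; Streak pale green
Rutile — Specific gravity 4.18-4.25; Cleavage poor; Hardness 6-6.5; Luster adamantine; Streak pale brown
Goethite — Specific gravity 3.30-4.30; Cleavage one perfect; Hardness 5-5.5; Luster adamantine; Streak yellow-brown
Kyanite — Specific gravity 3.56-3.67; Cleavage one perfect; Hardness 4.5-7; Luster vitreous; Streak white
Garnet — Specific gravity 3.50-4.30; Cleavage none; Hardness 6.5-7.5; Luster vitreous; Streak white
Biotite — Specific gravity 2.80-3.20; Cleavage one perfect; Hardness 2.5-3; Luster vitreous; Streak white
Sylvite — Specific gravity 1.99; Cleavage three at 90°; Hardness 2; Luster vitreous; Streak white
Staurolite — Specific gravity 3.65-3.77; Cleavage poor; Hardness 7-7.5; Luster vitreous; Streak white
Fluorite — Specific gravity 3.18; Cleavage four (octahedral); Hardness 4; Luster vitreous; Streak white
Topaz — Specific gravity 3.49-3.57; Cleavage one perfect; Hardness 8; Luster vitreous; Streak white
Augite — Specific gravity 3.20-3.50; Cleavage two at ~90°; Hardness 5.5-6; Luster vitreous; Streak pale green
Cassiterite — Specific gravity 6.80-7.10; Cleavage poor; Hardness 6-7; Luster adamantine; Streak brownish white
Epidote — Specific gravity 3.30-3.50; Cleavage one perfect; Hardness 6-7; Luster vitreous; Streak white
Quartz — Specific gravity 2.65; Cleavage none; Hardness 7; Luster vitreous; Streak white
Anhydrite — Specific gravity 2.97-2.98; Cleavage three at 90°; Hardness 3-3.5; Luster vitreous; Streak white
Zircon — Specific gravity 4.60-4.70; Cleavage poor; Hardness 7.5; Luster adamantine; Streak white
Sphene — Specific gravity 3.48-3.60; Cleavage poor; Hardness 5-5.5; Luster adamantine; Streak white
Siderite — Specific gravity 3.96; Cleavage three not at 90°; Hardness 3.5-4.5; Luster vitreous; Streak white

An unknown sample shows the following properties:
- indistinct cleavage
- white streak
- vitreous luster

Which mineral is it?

Indistinct cleavage — Rutile, Staurolite, Cassiterite, Zircon, Sphene remain.
White streak is inconsistent with Rutile, Cassiterite.
Vitreous luster — leaves Staurolite.
Only Staurolite satisfies all observations.

Staurolite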